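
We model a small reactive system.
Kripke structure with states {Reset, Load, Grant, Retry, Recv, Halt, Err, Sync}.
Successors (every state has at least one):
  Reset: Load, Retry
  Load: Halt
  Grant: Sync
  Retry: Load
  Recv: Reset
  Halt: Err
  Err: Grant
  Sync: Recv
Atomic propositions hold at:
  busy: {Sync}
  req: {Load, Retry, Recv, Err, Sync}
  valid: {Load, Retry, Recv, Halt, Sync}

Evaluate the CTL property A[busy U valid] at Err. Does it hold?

A[busy U valid]: least fixpoint, start Z0 = Sat(valid) = {Load, Retry, Recv, Halt, Sync}, add states in Sat(busy) with every successor in Z. Already a fixed point.
Sat(A[busy U valid]) = {Load, Retry, Recv, Halt, Sync}
Err ∉ Sat(A[busy U valid]) = {Load, Retry, Recv, Halt, Sync}, so the formula does not hold at Err.

No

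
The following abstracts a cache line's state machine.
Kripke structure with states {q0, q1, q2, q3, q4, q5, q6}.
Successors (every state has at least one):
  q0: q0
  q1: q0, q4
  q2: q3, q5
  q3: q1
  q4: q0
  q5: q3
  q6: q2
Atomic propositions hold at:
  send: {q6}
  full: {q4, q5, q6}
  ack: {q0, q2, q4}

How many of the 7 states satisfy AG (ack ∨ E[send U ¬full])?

4

Sat(¬full) = {q0, q1, q2, q3}
E[send U ¬full]: least fixpoint, start Z0 = Sat(¬full) = {q0, q1, q2, q3}, add states in Sat(send) with some successor in Z. Z1 = {q0, q1, q2, q3, q6}; fixed.
Sat(E[send U ¬full]) = {q0, q1, q2, q3, q6}
Sat(ack ∨ E[send U ¬full]) = {q0, q1, q2, q3, q4, q6}
AG (ack ∨ E[send U ¬full]): greatest fixpoint, start Z0 = {q0, q1, q2, q3, q4, q6}, keep only states in Sat with every successor in Z. Z1 = {q0, q1, q3, q4, q6}; Z2 = {q0, q1, q3, q4}; fixed.
Sat(AG (ack ∨ E[send U ¬full])) = {q0, q1, q3, q4}
|Sat(AG (ack ∨ E[send U ¬full]))| = |{q0, q1, q3, q4}| = 4.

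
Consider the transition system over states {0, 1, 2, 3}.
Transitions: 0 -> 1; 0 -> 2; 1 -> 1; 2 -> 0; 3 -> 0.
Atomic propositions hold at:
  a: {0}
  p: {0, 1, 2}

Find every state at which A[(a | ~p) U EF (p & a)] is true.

Sat(~p) = {3}
Sat(a | ~p) = {0, 3}
Sat(p & a) = {0}
EF (p & a): least fixpoint, start Z0 = {0}, add states with some successor in Z. Z1 = {0, 2, 3}; fixed.
Sat(EF (p & a)) = {0, 2, 3}
A[(a | ~p) U EF (p & a)]: least fixpoint, start Z0 = Sat(EF (p & a)) = {0, 2, 3}, add states in Sat(a | ~p) with every successor in Z. Already a fixed point.
Sat(A[(a | ~p) U EF (p & a)]) = {0, 2, 3}

{0, 2, 3}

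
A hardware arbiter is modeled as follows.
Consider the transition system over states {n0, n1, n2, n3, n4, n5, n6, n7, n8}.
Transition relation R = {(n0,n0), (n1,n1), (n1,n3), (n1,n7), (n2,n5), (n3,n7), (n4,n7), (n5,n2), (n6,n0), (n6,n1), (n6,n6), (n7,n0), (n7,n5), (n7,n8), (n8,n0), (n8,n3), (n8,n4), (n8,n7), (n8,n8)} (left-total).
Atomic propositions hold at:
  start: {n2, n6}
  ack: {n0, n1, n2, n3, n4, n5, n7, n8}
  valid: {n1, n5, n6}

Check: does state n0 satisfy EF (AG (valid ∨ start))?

Sat(valid ∨ start) = {n1, n2, n5, n6}
AG (valid ∨ start): greatest fixpoint, start Z0 = {n1, n2, n5, n6}, keep only states in Sat with every successor in Z. Z1 = {n2, n5}; fixed.
Sat(AG (valid ∨ start)) = {n2, n5}
EF (AG (valid ∨ start)): least fixpoint, start Z0 = {n2, n5}, add states with some successor in Z. Z1 = {n2, n5, n7}; Z2 = {n1, n2, n3, n4, n5, n7, n8}; Z3 = {n1, n2, n3, n4, n5, n6, n7, n8}; fixed.
Sat(EF (AG (valid ∨ start))) = {n1, n2, n3, n4, n5, n6, n7, n8}
n0 ∉ Sat(EF (AG (valid ∨ start))) = {n1, n2, n3, n4, n5, n6, n7, n8}, so the formula does not hold at n0.

No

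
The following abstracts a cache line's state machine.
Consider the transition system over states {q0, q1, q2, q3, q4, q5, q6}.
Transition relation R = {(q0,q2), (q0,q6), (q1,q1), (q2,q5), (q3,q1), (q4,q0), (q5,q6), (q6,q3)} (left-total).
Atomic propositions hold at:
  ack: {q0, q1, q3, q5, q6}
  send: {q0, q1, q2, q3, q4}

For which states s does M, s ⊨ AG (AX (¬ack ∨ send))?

Sat(¬ack) = {q2, q4}
Sat(¬ack ∨ send) = {q0, q1, q2, q3, q4}
Sat(AX (¬ack ∨ send)) = {s : every successor in {q0, q1, q2, q3, q4}} = {q1, q3, q4, q6}
AG (AX (¬ack ∨ send)): greatest fixpoint, start Z0 = {q1, q3, q4, q6}, keep only states in Sat with every successor in Z. Z1 = {q1, q3, q6}; fixed.
Sat(AG (AX (¬ack ∨ send))) = {q1, q3, q6}

{q1, q3, q6}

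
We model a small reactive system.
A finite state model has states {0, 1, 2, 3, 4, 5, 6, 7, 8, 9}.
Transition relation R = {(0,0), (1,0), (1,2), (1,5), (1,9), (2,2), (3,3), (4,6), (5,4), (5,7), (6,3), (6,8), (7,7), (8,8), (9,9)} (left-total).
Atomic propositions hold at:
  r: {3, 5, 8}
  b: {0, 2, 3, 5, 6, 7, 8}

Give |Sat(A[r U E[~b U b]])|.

9

Sat(~b) = {1, 4, 9}
E[~b U b]: least fixpoint, start Z0 = Sat(b) = {0, 2, 3, 5, 6, 7, 8}, add states in Sat(~b) with some successor in Z. Z1 = {0, 1, 2, 3, 4, 5, 6, 7, 8}; fixed.
Sat(E[~b U b]) = {0, 1, 2, 3, 4, 5, 6, 7, 8}
A[r U E[~b U b]]: least fixpoint, start Z0 = Sat(E[~b U b]) = {0, 1, 2, 3, 4, 5, 6, 7, 8}, add states in Sat(r) with every successor in Z. Already a fixed point.
Sat(A[r U E[~b U b]]) = {0, 1, 2, 3, 4, 5, 6, 7, 8}
|Sat(A[r U E[~b U b]])| = |{0, 1, 2, 3, 4, 5, 6, 7, 8}| = 9.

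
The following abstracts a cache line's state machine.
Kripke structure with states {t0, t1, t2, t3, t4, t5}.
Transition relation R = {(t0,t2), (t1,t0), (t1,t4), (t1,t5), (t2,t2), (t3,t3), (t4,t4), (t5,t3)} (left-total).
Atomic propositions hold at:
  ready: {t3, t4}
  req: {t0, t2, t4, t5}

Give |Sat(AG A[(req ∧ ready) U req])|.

Sat(req ∧ ready) = {t4}
A[(req ∧ ready) U req]: least fixpoint, start Z0 = Sat(req) = {t0, t2, t4, t5}, add states in Sat(req ∧ ready) with every successor in Z. Already a fixed point.
Sat(A[(req ∧ ready) U req]) = {t0, t2, t4, t5}
AG A[(req ∧ ready) U req]: greatest fixpoint, start Z0 = {t0, t2, t4, t5}, keep only states in Sat with every successor in Z. Z1 = {t0, t2, t4}; fixed.
Sat(AG A[(req ∧ ready) U req]) = {t0, t2, t4}
|Sat(AG A[(req ∧ ready) U req])| = |{t0, t2, t4}| = 3.

3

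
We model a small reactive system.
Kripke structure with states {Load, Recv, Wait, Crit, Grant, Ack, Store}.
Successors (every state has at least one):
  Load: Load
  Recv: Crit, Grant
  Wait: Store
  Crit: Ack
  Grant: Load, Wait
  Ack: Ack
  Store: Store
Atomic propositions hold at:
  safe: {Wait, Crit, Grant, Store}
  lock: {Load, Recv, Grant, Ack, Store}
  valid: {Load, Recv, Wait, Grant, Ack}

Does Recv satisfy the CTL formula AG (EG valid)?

EG valid: greatest fixpoint, start Z0 = {Load, Recv, Wait, Grant, Ack}, keep only states in Sat with some successor in Z. Z1 = {Load, Recv, Grant, Ack}; fixed.
Sat(EG valid) = {Load, Recv, Grant, Ack}
AG (EG valid): greatest fixpoint, start Z0 = {Load, Recv, Grant, Ack}, keep only states in Sat with every successor in Z. Z1 = {Load, Ack}; fixed.
Sat(AG (EG valid)) = {Load, Ack}
Recv ∉ Sat(AG (EG valid)) = {Load, Ack}, so the formula does not hold at Recv.

No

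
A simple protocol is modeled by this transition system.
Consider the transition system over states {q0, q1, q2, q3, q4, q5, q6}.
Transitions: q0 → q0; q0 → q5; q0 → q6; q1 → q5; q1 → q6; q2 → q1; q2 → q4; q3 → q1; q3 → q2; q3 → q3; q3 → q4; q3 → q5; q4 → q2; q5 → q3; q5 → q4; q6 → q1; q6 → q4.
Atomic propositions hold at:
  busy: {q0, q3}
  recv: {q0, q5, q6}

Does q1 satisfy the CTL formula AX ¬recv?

No

Sat(¬recv) = {q1, q2, q3, q4}
Sat(AX ¬recv) = {s : every successor in {q1, q2, q3, q4}} = {q2, q4, q5, q6}
q1 ∉ Sat(AX ¬recv) = {q2, q4, q5, q6}, so the formula does not hold at q1.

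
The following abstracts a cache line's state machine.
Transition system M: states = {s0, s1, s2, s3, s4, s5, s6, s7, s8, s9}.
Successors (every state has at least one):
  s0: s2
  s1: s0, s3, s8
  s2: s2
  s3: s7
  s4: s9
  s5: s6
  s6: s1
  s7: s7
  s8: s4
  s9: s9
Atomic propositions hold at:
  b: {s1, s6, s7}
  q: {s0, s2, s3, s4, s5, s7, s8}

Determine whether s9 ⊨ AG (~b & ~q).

Sat(~b) = {s0, s2, s3, s4, s5, s8, s9}
Sat(~q) = {s1, s6, s9}
Sat(~b & ~q) = {s9}
AG (~b & ~q): greatest fixpoint, start Z0 = {s9}, keep only states in Sat with every successor in Z. Already a fixed point.
Sat(AG (~b & ~q)) = {s9}
s9 ∈ Sat(AG (~b & ~q)) = {s9}, so the formula holds at s9.

Yes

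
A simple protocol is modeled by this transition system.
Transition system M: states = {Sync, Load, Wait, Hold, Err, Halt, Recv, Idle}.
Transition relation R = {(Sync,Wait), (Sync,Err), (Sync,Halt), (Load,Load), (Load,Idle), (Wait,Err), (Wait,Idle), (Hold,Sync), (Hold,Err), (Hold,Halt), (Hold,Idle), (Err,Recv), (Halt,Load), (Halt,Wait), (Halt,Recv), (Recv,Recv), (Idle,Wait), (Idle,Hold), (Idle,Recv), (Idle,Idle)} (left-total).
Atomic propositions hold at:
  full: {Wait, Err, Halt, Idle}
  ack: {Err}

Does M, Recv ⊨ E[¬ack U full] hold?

Sat(¬ack) = {Sync, Load, Wait, Hold, Halt, Recv, Idle}
E[¬ack U full]: least fixpoint, start Z0 = Sat(full) = {Wait, Err, Halt, Idle}, add states in Sat(¬ack) with some successor in Z. Z1 = {Sync, Load, Wait, Hold, Err, Halt, Idle}; fixed.
Sat(E[¬ack U full]) = {Sync, Load, Wait, Hold, Err, Halt, Idle}
Recv ∉ Sat(E[¬ack U full]) = {Sync, Load, Wait, Hold, Err, Halt, Idle}, so the formula does not hold at Recv.

No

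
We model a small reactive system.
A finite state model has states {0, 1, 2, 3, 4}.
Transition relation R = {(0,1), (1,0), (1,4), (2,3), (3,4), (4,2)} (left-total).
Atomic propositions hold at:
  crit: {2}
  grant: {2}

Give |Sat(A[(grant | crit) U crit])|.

Sat(grant | crit) = {2}
A[(grant | crit) U crit]: least fixpoint, start Z0 = Sat(crit) = {2}, add states in Sat(grant | crit) with every successor in Z. Already a fixed point.
Sat(A[(grant | crit) U crit]) = {2}
|Sat(A[(grant | crit) U crit])| = |{2}| = 1.

1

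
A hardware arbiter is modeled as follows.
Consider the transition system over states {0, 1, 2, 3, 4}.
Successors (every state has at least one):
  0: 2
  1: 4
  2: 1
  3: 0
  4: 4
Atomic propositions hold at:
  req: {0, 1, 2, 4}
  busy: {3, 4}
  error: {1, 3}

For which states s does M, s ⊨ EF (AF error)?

AF error: least fixpoint, start Z0 = {1, 3}, add states with every successor in Z. Z1 = {1, 2, 3}; Z2 = {0, 1, 2, 3}; fixed.
Sat(AF error) = {0, 1, 2, 3}
EF (AF error): least fixpoint, start Z0 = {0, 1, 2, 3}, add states with some successor in Z. Already a fixed point.
Sat(EF (AF error)) = {0, 1, 2, 3}

{0, 1, 2, 3}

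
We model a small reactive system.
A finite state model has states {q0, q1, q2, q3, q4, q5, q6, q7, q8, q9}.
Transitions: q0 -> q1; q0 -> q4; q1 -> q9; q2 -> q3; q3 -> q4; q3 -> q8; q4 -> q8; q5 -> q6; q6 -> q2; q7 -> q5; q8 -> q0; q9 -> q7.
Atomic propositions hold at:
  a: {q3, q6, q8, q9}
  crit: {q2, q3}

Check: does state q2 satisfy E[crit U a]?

Yes

E[crit U a]: least fixpoint, start Z0 = Sat(a) = {q3, q6, q8, q9}, add states in Sat(crit) with some successor in Z. Z1 = {q2, q3, q6, q8, q9}; fixed.
Sat(E[crit U a]) = {q2, q3, q6, q8, q9}
q2 ∈ Sat(E[crit U a]) = {q2, q3, q6, q8, q9}, so the formula holds at q2.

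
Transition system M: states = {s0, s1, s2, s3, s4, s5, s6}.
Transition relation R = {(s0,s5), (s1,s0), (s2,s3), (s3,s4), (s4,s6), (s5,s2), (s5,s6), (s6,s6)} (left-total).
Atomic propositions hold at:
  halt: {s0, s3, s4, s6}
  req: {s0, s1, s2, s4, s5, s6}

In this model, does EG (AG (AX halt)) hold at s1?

No

Sat(AX halt) = {s : every successor in {s0, s3, s4, s6}} = {s1, s2, s3, s4, s6}
AG (AX halt): greatest fixpoint, start Z0 = {s1, s2, s3, s4, s6}, keep only states in Sat with every successor in Z. Z1 = {s2, s3, s4, s6}; fixed.
Sat(AG (AX halt)) = {s2, s3, s4, s6}
EG (AG (AX halt)): greatest fixpoint, start Z0 = {s2, s3, s4, s6}, keep only states in Sat with some successor in Z. Already a fixed point.
Sat(EG (AG (AX halt))) = {s2, s3, s4, s6}
s1 ∉ Sat(EG (AG (AX halt))) = {s2, s3, s4, s6}, so the formula does not hold at s1.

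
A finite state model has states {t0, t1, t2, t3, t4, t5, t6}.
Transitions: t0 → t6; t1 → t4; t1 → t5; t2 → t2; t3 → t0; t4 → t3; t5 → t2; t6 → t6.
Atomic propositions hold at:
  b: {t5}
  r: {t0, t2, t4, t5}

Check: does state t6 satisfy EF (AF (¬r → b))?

Sat(¬r) = {t1, t3, t6}
Sat(¬r → b) = {t0, t2, t4, t5}
AF (¬r → b): least fixpoint, start Z0 = {t0, t2, t4, t5}, add states with every successor in Z. Z1 = {t0, t1, t2, t3, t4, t5}; fixed.
Sat(AF (¬r → b)) = {t0, t1, t2, t3, t4, t5}
EF (AF (¬r → b)): least fixpoint, start Z0 = {t0, t1, t2, t3, t4, t5}, add states with some successor in Z. Already a fixed point.
Sat(EF (AF (¬r → b))) = {t0, t1, t2, t3, t4, t5}
t6 ∉ Sat(EF (AF (¬r → b))) = {t0, t1, t2, t3, t4, t5}, so the formula does not hold at t6.

No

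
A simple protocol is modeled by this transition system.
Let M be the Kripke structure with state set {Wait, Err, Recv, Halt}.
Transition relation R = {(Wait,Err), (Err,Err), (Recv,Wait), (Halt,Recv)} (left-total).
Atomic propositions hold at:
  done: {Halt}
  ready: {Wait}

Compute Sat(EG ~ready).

Sat(~ready) = {Err, Recv, Halt}
EG ~ready: greatest fixpoint, start Z0 = {Err, Recv, Halt}, keep only states in Sat with some successor in Z. Z1 = {Err, Halt}; Z2 = {Err}; fixed.
Sat(EG ~ready) = {Err}

{Err}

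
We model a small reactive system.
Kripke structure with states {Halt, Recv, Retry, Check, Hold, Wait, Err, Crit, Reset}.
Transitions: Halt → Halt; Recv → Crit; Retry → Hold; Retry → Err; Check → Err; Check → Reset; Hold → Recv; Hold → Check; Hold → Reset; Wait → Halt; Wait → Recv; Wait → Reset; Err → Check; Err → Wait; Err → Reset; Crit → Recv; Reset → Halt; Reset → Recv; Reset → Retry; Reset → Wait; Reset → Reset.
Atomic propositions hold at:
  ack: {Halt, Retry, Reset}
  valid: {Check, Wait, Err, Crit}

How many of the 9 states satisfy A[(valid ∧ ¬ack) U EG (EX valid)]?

Sat(¬ack) = {Recv, Check, Hold, Wait, Err, Crit}
Sat(valid ∧ ¬ack) = {Check, Wait, Err, Crit}
Sat(EX valid) = {s : some successor in {Check, Wait, Err, Crit}} = {Recv, Retry, Check, Hold, Err, Reset}
EG (EX valid): greatest fixpoint, start Z0 = {Recv, Retry, Check, Hold, Err, Reset}, keep only states in Sat with some successor in Z. Z1 = {Retry, Check, Hold, Err, Reset}; fixed.
Sat(EG (EX valid)) = {Retry, Check, Hold, Err, Reset}
A[(valid ∧ ¬ack) U EG (EX valid)]: least fixpoint, start Z0 = Sat(EG (EX valid)) = {Retry, Check, Hold, Err, Reset}, add states in Sat(valid ∧ ¬ack) with every successor in Z. Already a fixed point.
Sat(A[(valid ∧ ¬ack) U EG (EX valid)]) = {Retry, Check, Hold, Err, Reset}
|Sat(A[(valid ∧ ¬ack) U EG (EX valid)])| = |{Retry, Check, Hold, Err, Reset}| = 5.

5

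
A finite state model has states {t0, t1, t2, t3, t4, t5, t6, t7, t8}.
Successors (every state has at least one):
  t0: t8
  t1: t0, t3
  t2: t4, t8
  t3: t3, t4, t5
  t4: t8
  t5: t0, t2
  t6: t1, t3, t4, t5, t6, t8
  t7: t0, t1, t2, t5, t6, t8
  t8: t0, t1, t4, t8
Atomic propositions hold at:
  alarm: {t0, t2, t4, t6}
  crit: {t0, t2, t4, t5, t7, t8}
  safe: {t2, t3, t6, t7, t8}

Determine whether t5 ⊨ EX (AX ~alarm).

Yes

Sat(~alarm) = {t1, t3, t5, t7, t8}
Sat(AX ~alarm) = {s : every successor in {t1, t3, t5, t7, t8}} = {t0, t4}
Sat(EX (AX ~alarm)) = {s : some successor in {t0, t4}} = {t1, t2, t3, t5, t6, t7, t8}
t5 ∈ Sat(EX (AX ~alarm)) = {t1, t2, t3, t5, t6, t7, t8}, so the formula holds at t5.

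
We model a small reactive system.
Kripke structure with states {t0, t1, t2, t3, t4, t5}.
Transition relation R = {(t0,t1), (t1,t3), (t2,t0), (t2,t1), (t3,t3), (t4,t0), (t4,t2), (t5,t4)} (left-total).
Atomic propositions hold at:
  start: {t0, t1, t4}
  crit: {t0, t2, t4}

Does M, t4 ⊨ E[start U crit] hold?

Yes

E[start U crit]: least fixpoint, start Z0 = Sat(crit) = {t0, t2, t4}, add states in Sat(start) with some successor in Z. Already a fixed point.
Sat(E[start U crit]) = {t0, t2, t4}
t4 ∈ Sat(E[start U crit]) = {t0, t2, t4}, so the formula holds at t4.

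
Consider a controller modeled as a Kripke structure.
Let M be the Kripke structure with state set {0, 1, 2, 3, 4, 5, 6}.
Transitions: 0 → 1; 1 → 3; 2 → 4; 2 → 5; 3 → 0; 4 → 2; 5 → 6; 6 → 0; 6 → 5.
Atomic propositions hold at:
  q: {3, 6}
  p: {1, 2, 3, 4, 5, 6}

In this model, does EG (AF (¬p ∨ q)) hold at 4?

No

Sat(¬p) = {0}
Sat(¬p ∨ q) = {0, 3, 6}
AF (¬p ∨ q): least fixpoint, start Z0 = {0, 3, 6}, add states with every successor in Z. Z1 = {0, 1, 3, 5, 6}; fixed.
Sat(AF (¬p ∨ q)) = {0, 1, 3, 5, 6}
EG (AF (¬p ∨ q)): greatest fixpoint, start Z0 = {0, 1, 3, 5, 6}, keep only states in Sat with some successor in Z. Already a fixed point.
Sat(EG (AF (¬p ∨ q))) = {0, 1, 3, 5, 6}
4 ∉ Sat(EG (AF (¬p ∨ q))) = {0, 1, 3, 5, 6}, so the formula does not hold at 4.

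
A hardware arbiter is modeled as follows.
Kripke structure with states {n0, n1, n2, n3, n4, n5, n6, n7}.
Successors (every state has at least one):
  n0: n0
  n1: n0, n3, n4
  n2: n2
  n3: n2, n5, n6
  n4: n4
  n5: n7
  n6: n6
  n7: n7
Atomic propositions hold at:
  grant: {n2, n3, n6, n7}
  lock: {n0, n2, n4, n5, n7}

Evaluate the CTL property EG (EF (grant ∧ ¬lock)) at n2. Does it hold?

Sat(¬lock) = {n1, n3, n6}
Sat(grant ∧ ¬lock) = {n3, n6}
EF (grant ∧ ¬lock): least fixpoint, start Z0 = {n3, n6}, add states with some successor in Z. Z1 = {n1, n3, n6}; fixed.
Sat(EF (grant ∧ ¬lock)) = {n1, n3, n6}
EG (EF (grant ∧ ¬lock)): greatest fixpoint, start Z0 = {n1, n3, n6}, keep only states in Sat with some successor in Z. Already a fixed point.
Sat(EG (EF (grant ∧ ¬lock))) = {n1, n3, n6}
n2 ∉ Sat(EG (EF (grant ∧ ¬lock))) = {n1, n3, n6}, so the formula does not hold at n2.

No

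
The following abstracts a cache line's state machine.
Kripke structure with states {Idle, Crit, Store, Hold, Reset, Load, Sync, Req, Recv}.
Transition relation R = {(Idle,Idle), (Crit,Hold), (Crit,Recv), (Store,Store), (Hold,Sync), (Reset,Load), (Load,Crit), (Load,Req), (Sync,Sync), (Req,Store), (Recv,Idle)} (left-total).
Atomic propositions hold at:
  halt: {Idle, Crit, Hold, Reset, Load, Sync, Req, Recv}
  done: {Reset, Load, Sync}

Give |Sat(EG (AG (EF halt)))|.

EF halt: least fixpoint, start Z0 = {Idle, Crit, Hold, Reset, Load, Sync, Req, Recv}, add states with some successor in Z. Already a fixed point.
Sat(EF halt) = {Idle, Crit, Hold, Reset, Load, Sync, Req, Recv}
AG (EF halt): greatest fixpoint, start Z0 = {Idle, Crit, Hold, Reset, Load, Sync, Req, Recv}, keep only states in Sat with every successor in Z. Z1 = {Idle, Crit, Hold, Reset, Load, Sync, Recv}; Z2 = {Idle, Crit, Hold, Reset, Sync, Recv}; Z3 = {Idle, Crit, Hold, Sync, Recv}; fixed.
Sat(AG (EF halt)) = {Idle, Crit, Hold, Sync, Recv}
EG (AG (EF halt)): greatest fixpoint, start Z0 = {Idle, Crit, Hold, Sync, Recv}, keep only states in Sat with some successor in Z. Already a fixed point.
Sat(EG (AG (EF halt))) = {Idle, Crit, Hold, Sync, Recv}
|Sat(EG (AG (EF halt)))| = |{Idle, Crit, Hold, Sync, Recv}| = 5.

5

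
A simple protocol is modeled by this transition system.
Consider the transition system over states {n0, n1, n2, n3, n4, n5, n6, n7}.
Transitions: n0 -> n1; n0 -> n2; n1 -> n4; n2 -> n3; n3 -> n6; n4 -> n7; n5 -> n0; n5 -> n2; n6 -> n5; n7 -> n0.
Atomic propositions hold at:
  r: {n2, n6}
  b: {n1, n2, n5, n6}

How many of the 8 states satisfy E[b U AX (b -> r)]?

Sat(b -> r) = {n0, n2, n3, n4, n6, n7}
Sat(AX (b -> r)) = {s : every successor in {n0, n2, n3, n4, n6, n7}} = {n1, n2, n3, n4, n5, n7}
E[b U AX (b -> r)]: least fixpoint, start Z0 = Sat(AX (b -> r)) = {n1, n2, n3, n4, n5, n7}, add states in Sat(b) with some successor in Z. Z1 = {n1, n2, n3, n4, n5, n6, n7}; fixed.
Sat(E[b U AX (b -> r)]) = {n1, n2, n3, n4, n5, n6, n7}
|Sat(E[b U AX (b -> r)])| = |{n1, n2, n3, n4, n5, n6, n7}| = 7.

7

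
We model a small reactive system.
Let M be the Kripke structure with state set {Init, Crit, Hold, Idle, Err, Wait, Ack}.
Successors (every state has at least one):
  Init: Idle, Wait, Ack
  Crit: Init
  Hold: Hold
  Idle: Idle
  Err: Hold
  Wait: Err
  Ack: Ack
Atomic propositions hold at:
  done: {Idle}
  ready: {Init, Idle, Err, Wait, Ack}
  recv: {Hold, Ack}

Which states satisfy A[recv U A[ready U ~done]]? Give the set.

{Init, Crit, Hold, Err, Wait, Ack}

Sat(~done) = {Init, Crit, Hold, Err, Wait, Ack}
A[ready U ~done]: least fixpoint, start Z0 = Sat(~done) = {Init, Crit, Hold, Err, Wait, Ack}, add states in Sat(ready) with every successor in Z. Already a fixed point.
Sat(A[ready U ~done]) = {Init, Crit, Hold, Err, Wait, Ack}
A[recv U A[ready U ~done]]: least fixpoint, start Z0 = Sat(A[ready U ~done]) = {Init, Crit, Hold, Err, Wait, Ack}, add states in Sat(recv) with every successor in Z. Already a fixed point.
Sat(A[recv U A[ready U ~done]]) = {Init, Crit, Hold, Err, Wait, Ack}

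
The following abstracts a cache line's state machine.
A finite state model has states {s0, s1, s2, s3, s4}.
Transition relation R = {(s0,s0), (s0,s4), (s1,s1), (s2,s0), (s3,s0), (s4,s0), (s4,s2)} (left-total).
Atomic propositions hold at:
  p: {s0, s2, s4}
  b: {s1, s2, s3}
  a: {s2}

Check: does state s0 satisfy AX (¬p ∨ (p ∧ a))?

Sat(¬p) = {s1, s3}
Sat(p ∧ a) = {s2}
Sat(¬p ∨ (p ∧ a)) = {s1, s2, s3}
Sat(AX (¬p ∨ (p ∧ a))) = {s : every successor in {s1, s2, s3}} = {s1}
s0 ∉ Sat(AX (¬p ∨ (p ∧ a))) = {s1}, so the formula does not hold at s0.

No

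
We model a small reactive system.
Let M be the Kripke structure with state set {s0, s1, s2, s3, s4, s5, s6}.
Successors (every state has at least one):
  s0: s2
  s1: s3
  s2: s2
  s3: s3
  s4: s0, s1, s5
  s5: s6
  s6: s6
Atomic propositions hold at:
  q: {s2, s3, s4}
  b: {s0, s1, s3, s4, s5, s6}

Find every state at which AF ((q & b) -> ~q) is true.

{s0, s1, s2, s4, s5, s6}

Sat(q & b) = {s3, s4}
Sat(~q) = {s0, s1, s5, s6}
Sat((q & b) -> ~q) = {s0, s1, s2, s5, s6}
AF ((q & b) -> ~q): least fixpoint, start Z0 = {s0, s1, s2, s5, s6}, add states with every successor in Z. Z1 = {s0, s1, s2, s4, s5, s6}; fixed.
Sat(AF ((q & b) -> ~q)) = {s0, s1, s2, s4, s5, s6}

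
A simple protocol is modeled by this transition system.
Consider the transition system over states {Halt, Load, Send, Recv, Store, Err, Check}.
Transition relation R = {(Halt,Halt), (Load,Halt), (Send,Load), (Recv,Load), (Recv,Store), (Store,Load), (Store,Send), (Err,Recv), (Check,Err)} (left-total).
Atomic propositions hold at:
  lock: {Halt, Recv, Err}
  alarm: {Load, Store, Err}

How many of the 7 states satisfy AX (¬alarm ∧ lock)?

Sat(¬alarm) = {Halt, Send, Recv, Check}
Sat(¬alarm ∧ lock) = {Halt, Recv}
Sat(AX (¬alarm ∧ lock)) = {s : every successor in {Halt, Recv}} = {Halt, Load, Err}
|Sat(AX (¬alarm ∧ lock))| = |{Halt, Load, Err}| = 3.

3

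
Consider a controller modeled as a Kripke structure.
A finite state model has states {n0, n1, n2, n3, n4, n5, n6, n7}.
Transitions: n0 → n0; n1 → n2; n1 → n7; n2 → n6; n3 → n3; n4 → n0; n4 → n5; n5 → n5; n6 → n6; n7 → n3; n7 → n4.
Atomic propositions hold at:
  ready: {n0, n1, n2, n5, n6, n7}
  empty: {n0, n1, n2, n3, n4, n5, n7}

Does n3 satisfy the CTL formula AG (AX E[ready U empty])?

Yes

E[ready U empty]: least fixpoint, start Z0 = Sat(empty) = {n0, n1, n2, n3, n4, n5, n7}, add states in Sat(ready) with some successor in Z. Already a fixed point.
Sat(E[ready U empty]) = {n0, n1, n2, n3, n4, n5, n7}
Sat(AX E[ready U empty]) = {s : every successor in {n0, n1, n2, n3, n4, n5, n7}} = {n0, n1, n3, n4, n5, n7}
AG (AX E[ready U empty]): greatest fixpoint, start Z0 = {n0, n1, n3, n4, n5, n7}, keep only states in Sat with every successor in Z. Z1 = {n0, n3, n4, n5, n7}; fixed.
Sat(AG (AX E[ready U empty])) = {n0, n3, n4, n5, n7}
n3 ∈ Sat(AG (AX E[ready U empty])) = {n0, n3, n4, n5, n7}, so the formula holds at n3.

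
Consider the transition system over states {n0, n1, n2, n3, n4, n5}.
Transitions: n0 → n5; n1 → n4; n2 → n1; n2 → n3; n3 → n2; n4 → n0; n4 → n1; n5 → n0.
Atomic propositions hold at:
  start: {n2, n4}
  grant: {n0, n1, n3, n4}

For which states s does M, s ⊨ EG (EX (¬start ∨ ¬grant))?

Sat(¬start) = {n0, n1, n3, n5}
Sat(¬grant) = {n2, n5}
Sat(¬start ∨ ¬grant) = {n0, n1, n2, n3, n5}
Sat(EX (¬start ∨ ¬grant)) = {s : some successor in {n0, n1, n2, n3, n5}} = {n0, n2, n3, n4, n5}
EG (EX (¬start ∨ ¬grant)): greatest fixpoint, start Z0 = {n0, n2, n3, n4, n5}, keep only states in Sat with some successor in Z. Already a fixed point.
Sat(EG (EX (¬start ∨ ¬grant))) = {n0, n2, n3, n4, n5}

{n0, n2, n3, n4, n5}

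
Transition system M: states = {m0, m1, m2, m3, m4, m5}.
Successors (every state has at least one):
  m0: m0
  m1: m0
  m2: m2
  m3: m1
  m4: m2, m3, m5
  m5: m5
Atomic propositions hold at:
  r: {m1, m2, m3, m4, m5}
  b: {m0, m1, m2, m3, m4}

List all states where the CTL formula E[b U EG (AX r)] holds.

{m2, m4, m5}

Sat(AX r) = {s : every successor in {m1, m2, m3, m4, m5}} = {m2, m3, m4, m5}
EG (AX r): greatest fixpoint, start Z0 = {m2, m3, m4, m5}, keep only states in Sat with some successor in Z. Z1 = {m2, m4, m5}; fixed.
Sat(EG (AX r)) = {m2, m4, m5}
E[b U EG (AX r)]: least fixpoint, start Z0 = Sat(EG (AX r)) = {m2, m4, m5}, add states in Sat(b) with some successor in Z. Already a fixed point.
Sat(E[b U EG (AX r)]) = {m2, m4, m5}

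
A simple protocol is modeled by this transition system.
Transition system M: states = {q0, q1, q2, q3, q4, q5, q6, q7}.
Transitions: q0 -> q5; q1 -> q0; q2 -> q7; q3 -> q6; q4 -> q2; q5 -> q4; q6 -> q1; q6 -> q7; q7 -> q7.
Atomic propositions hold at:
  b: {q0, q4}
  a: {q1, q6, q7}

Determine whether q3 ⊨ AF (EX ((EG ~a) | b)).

Sat(~a) = {q0, q2, q3, q4, q5}
EG ~a: greatest fixpoint, start Z0 = {q0, q2, q3, q4, q5}, keep only states in Sat with some successor in Z. Z1 = {q0, q4, q5}; Z2 = {q0, q5}; Z3 = {q0}; Z4 = ∅; fixed.
Sat(EG ~a) = ∅
Sat((EG ~a) | b) = {q0, q4}
Sat(EX ((EG ~a) | b)) = {s : some successor in {q0, q4}} = {q1, q5}
AF (EX ((EG ~a) | b)): least fixpoint, start Z0 = {q1, q5}, add states with every successor in Z. Z1 = {q0, q1, q5}; fixed.
Sat(AF (EX ((EG ~a) | b))) = {q0, q1, q5}
q3 ∉ Sat(AF (EX ((EG ~a) | b))) = {q0, q1, q5}, so the formula does not hold at q3.

No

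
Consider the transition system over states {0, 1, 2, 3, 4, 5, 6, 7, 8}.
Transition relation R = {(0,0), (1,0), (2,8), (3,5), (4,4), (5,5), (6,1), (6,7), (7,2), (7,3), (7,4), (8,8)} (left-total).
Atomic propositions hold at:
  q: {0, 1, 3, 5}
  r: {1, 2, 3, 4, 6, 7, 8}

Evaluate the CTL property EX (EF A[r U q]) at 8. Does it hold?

A[r U q]: least fixpoint, start Z0 = Sat(q) = {0, 1, 3, 5}, add states in Sat(r) with every successor in Z. Already a fixed point.
Sat(A[r U q]) = {0, 1, 3, 5}
EF A[r U q]: least fixpoint, start Z0 = {0, 1, 3, 5}, add states with some successor in Z. Z1 = {0, 1, 3, 5, 6, 7}; fixed.
Sat(EF A[r U q]) = {0, 1, 3, 5, 6, 7}
Sat(EX (EF A[r U q])) = {s : some successor in {0, 1, 3, 5, 6, 7}} = {0, 1, 3, 5, 6, 7}
8 ∉ Sat(EX (EF A[r U q])) = {0, 1, 3, 5, 6, 7}, so the formula does not hold at 8.

No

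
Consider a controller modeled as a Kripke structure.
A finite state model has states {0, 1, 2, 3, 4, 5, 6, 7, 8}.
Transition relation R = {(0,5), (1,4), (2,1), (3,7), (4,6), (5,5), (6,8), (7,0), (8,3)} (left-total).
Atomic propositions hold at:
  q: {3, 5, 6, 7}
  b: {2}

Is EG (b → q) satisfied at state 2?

No

Sat(b → q) = {0, 1, 3, 4, 5, 6, 7, 8}
EG (b → q): greatest fixpoint, start Z0 = {0, 1, 3, 4, 5, 6, 7, 8}, keep only states in Sat with some successor in Z. Already a fixed point.
Sat(EG (b → q)) = {0, 1, 3, 4, 5, 6, 7, 8}
2 ∉ Sat(EG (b → q)) = {0, 1, 3, 4, 5, 6, 7, 8}, so the formula does not hold at 2.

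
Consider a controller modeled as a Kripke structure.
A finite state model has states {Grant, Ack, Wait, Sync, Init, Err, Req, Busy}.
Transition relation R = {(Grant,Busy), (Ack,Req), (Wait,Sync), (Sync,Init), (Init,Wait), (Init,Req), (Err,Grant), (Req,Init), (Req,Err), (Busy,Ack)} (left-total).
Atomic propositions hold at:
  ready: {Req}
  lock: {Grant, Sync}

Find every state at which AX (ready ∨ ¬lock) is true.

Sat(¬lock) = {Ack, Wait, Init, Err, Req, Busy}
Sat(ready ∨ ¬lock) = {Ack, Wait, Init, Err, Req, Busy}
Sat(AX (ready ∨ ¬lock)) = {s : every successor in {Ack, Wait, Init, Err, Req, Busy}} = {Grant, Ack, Sync, Init, Req, Busy}

{Grant, Ack, Sync, Init, Req, Busy}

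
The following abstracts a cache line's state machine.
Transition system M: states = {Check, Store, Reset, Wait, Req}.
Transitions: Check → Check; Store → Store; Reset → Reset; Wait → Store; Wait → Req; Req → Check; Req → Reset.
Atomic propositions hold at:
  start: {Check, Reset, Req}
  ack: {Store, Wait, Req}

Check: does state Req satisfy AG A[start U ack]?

A[start U ack]: least fixpoint, start Z0 = Sat(ack) = {Store, Wait, Req}, add states in Sat(start) with every successor in Z. Already a fixed point.
Sat(A[start U ack]) = {Store, Wait, Req}
AG A[start U ack]: greatest fixpoint, start Z0 = {Store, Wait, Req}, keep only states in Sat with every successor in Z. Z1 = {Store, Wait}; Z2 = {Store}; fixed.
Sat(AG A[start U ack]) = {Store}
Req ∉ Sat(AG A[start U ack]) = {Store}, so the formula does not hold at Req.

No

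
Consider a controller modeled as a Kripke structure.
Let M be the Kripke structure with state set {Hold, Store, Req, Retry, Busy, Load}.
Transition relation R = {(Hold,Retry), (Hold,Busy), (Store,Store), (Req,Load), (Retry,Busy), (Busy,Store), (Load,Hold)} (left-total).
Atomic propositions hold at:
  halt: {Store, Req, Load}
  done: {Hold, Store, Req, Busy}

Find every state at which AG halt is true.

AG halt: greatest fixpoint, start Z0 = {Store, Req, Load}, keep only states in Sat with every successor in Z. Z1 = {Store, Req}; Z2 = {Store}; fixed.
Sat(AG halt) = {Store}

{Store}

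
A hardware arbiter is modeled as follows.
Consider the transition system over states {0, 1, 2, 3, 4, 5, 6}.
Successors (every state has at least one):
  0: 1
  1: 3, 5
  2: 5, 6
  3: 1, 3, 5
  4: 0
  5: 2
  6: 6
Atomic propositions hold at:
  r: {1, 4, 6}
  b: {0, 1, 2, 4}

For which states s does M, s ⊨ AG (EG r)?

{6}

EG r: greatest fixpoint, start Z0 = {1, 4, 6}, keep only states in Sat with some successor in Z. Z1 = {6}; fixed.
Sat(EG r) = {6}
AG (EG r): greatest fixpoint, start Z0 = {6}, keep only states in Sat with every successor in Z. Already a fixed point.
Sat(AG (EG r)) = {6}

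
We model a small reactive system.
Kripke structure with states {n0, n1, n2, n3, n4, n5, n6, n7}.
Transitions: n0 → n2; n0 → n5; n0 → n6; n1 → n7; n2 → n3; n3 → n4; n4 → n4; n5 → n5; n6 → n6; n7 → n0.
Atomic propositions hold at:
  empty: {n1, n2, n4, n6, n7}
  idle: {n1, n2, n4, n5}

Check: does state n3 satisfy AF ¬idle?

Yes

Sat(¬idle) = {n0, n3, n6, n7}
AF ¬idle: least fixpoint, start Z0 = {n0, n3, n6, n7}, add states with every successor in Z. Z1 = {n0, n1, n2, n3, n6, n7}; fixed.
Sat(AF ¬idle) = {n0, n1, n2, n3, n6, n7}
n3 ∈ Sat(AF ¬idle) = {n0, n1, n2, n3, n6, n7}, so the formula holds at n3.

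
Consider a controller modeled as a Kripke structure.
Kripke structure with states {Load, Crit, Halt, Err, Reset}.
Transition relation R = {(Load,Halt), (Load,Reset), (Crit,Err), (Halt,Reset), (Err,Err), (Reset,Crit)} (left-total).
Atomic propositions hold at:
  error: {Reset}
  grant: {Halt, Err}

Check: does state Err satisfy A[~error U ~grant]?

No

Sat(~error) = {Load, Crit, Halt, Err}
Sat(~grant) = {Load, Crit, Reset}
A[~error U ~grant]: least fixpoint, start Z0 = Sat(~grant) = {Load, Crit, Reset}, add states in Sat(~error) with every successor in Z. Z1 = {Load, Crit, Halt, Reset}; fixed.
Sat(A[~error U ~grant]) = {Load, Crit, Halt, Reset}
Err ∉ Sat(A[~error U ~grant]) = {Load, Crit, Halt, Reset}, so the formula does not hold at Err.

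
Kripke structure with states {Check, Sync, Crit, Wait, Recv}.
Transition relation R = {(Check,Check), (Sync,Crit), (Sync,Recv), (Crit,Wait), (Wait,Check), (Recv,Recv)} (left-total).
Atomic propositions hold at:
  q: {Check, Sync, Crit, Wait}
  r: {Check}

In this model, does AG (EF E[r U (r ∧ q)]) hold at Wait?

Yes

Sat(r ∧ q) = {Check}
E[r U (r ∧ q)]: least fixpoint, start Z0 = Sat((r ∧ q)) = {Check}, add states in Sat(r) with some successor in Z. Already a fixed point.
Sat(E[r U (r ∧ q)]) = {Check}
EF E[r U (r ∧ q)]: least fixpoint, start Z0 = {Check}, add states with some successor in Z. Z1 = {Check, Wait}; Z2 = {Check, Crit, Wait}; Z3 = {Check, Sync, Crit, Wait}; fixed.
Sat(EF E[r U (r ∧ q)]) = {Check, Sync, Crit, Wait}
AG (EF E[r U (r ∧ q)]): greatest fixpoint, start Z0 = {Check, Sync, Crit, Wait}, keep only states in Sat with every successor in Z. Z1 = {Check, Crit, Wait}; fixed.
Sat(AG (EF E[r U (r ∧ q)])) = {Check, Crit, Wait}
Wait ∈ Sat(AG (EF E[r U (r ∧ q)])) = {Check, Crit, Wait}, so the formula holds at Wait.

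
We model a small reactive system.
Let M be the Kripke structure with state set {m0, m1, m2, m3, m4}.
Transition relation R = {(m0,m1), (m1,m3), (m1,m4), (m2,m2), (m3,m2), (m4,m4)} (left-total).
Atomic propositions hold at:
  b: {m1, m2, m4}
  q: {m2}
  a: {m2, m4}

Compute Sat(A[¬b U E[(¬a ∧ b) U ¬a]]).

Sat(¬b) = {m0, m3}
Sat(¬a) = {m0, m1, m3}
Sat(¬a ∧ b) = {m1}
E[(¬a ∧ b) U ¬a]: least fixpoint, start Z0 = Sat(¬a) = {m0, m1, m3}, add states in Sat(¬a ∧ b) with some successor in Z. Already a fixed point.
Sat(E[(¬a ∧ b) U ¬a]) = {m0, m1, m3}
A[¬b U E[(¬a ∧ b) U ¬a]]: least fixpoint, start Z0 = Sat(E[(¬a ∧ b) U ¬a]) = {m0, m1, m3}, add states in Sat(¬b) with every successor in Z. Already a fixed point.
Sat(A[¬b U E[(¬a ∧ b) U ¬a]]) = {m0, m1, m3}

{m0, m1, m3}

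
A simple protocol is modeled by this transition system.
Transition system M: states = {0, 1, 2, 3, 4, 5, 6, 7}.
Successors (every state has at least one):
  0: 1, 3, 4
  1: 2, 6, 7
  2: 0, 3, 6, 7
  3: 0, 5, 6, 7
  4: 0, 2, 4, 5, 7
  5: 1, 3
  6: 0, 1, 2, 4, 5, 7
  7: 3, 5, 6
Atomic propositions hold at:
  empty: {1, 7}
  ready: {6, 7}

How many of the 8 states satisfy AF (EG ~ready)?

6

Sat(~ready) = {0, 1, 2, 3, 4, 5}
EG ~ready: greatest fixpoint, start Z0 = {0, 1, 2, 3, 4, 5}, keep only states in Sat with some successor in Z. Already a fixed point.
Sat(EG ~ready) = {0, 1, 2, 3, 4, 5}
AF (EG ~ready): least fixpoint, start Z0 = {0, 1, 2, 3, 4, 5}, add states with every successor in Z. Already a fixed point.
Sat(AF (EG ~ready)) = {0, 1, 2, 3, 4, 5}
|Sat(AF (EG ~ready))| = |{0, 1, 2, 3, 4, 5}| = 6.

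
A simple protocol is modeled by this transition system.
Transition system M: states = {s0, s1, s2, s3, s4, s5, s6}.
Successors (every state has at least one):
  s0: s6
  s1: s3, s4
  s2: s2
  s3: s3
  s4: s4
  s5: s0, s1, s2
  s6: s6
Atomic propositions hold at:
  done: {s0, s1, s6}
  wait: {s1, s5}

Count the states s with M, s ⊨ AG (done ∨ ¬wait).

Sat(¬wait) = {s0, s2, s3, s4, s6}
Sat(done ∨ ¬wait) = {s0, s1, s2, s3, s4, s6}
AG (done ∨ ¬wait): greatest fixpoint, start Z0 = {s0, s1, s2, s3, s4, s6}, keep only states in Sat with every successor in Z. Already a fixed point.
Sat(AG (done ∨ ¬wait)) = {s0, s1, s2, s3, s4, s6}
|Sat(AG (done ∨ ¬wait))| = |{s0, s1, s2, s3, s4, s6}| = 6.

6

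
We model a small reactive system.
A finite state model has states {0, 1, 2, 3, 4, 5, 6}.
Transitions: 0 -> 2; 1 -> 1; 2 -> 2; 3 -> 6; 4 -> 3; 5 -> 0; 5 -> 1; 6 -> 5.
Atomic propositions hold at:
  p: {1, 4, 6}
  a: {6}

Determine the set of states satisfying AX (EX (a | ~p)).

{0, 2, 3, 4, 6}

Sat(~p) = {0, 2, 3, 5}
Sat(a | ~p) = {0, 2, 3, 5, 6}
Sat(EX (a | ~p)) = {s : some successor in {0, 2, 3, 5, 6}} = {0, 2, 3, 4, 5, 6}
Sat(AX (EX (a | ~p))) = {s : every successor in {0, 2, 3, 4, 5, 6}} = {0, 2, 3, 4, 6}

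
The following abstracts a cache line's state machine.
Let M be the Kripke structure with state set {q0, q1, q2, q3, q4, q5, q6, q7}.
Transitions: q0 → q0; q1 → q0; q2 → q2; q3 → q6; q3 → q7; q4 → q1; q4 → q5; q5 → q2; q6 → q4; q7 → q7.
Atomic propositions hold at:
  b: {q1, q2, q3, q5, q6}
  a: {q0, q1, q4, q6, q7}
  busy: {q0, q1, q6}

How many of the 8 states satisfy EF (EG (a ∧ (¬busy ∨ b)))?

2

Sat(¬busy) = {q2, q3, q4, q5, q7}
Sat(¬busy ∨ b) = {q1, q2, q3, q4, q5, q6, q7}
Sat(a ∧ (¬busy ∨ b)) = {q1, q4, q6, q7}
EG (a ∧ (¬busy ∨ b)): greatest fixpoint, start Z0 = {q1, q4, q6, q7}, keep only states in Sat with some successor in Z. Z1 = {q4, q6, q7}; Z2 = {q6, q7}; Z3 = {q7}; fixed.
Sat(EG (a ∧ (¬busy ∨ b))) = {q7}
EF (EG (a ∧ (¬busy ∨ b))): least fixpoint, start Z0 = {q7}, add states with some successor in Z. Z1 = {q3, q7}; fixed.
Sat(EF (EG (a ∧ (¬busy ∨ b)))) = {q3, q7}
|Sat(EF (EG (a ∧ (¬busy ∨ b))))| = |{q3, q7}| = 2.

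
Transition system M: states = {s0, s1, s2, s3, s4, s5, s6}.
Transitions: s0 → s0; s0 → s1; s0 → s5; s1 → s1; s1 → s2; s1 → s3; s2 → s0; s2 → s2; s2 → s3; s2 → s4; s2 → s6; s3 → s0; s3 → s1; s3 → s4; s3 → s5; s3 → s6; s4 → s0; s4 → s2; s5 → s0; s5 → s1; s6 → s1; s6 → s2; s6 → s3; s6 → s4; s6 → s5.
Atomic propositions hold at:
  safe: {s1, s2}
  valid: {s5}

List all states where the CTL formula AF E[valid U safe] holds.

E[valid U safe]: least fixpoint, start Z0 = Sat(safe) = {s1, s2}, add states in Sat(valid) with some successor in Z. Z1 = {s1, s2, s5}; fixed.
Sat(E[valid U safe]) = {s1, s2, s5}
AF E[valid U safe]: least fixpoint, start Z0 = {s1, s2, s5}, add states with every successor in Z. Already a fixed point.
Sat(AF E[valid U safe]) = {s1, s2, s5}

{s1, s2, s5}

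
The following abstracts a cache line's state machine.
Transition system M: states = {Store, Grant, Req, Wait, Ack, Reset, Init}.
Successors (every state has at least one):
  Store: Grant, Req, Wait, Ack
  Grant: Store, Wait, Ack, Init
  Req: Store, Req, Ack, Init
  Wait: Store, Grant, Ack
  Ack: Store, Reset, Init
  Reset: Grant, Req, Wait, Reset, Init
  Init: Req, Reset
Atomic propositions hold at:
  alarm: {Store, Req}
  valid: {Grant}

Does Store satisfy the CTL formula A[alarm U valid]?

No

A[alarm U valid]: least fixpoint, start Z0 = Sat(valid) = {Grant}, add states in Sat(alarm) with every successor in Z. Already a fixed point.
Sat(A[alarm U valid]) = {Grant}
Store ∉ Sat(A[alarm U valid]) = {Grant}, so the formula does not hold at Store.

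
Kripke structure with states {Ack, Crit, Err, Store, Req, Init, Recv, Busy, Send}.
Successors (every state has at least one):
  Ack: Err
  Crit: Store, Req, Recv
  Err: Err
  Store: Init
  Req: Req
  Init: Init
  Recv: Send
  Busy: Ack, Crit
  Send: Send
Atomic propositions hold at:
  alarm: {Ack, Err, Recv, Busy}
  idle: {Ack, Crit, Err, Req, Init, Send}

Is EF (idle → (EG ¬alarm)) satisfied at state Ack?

No

Sat(¬alarm) = {Crit, Store, Req, Init, Send}
EG ¬alarm: greatest fixpoint, start Z0 = {Crit, Store, Req, Init, Send}, keep only states in Sat with some successor in Z. Already a fixed point.
Sat(EG ¬alarm) = {Crit, Store, Req, Init, Send}
Sat(idle → (EG ¬alarm)) = {Crit, Store, Req, Init, Recv, Busy, Send}
EF (idle → (EG ¬alarm)): least fixpoint, start Z0 = {Crit, Store, Req, Init, Recv, Busy, Send}, add states with some successor in Z. Already a fixed point.
Sat(EF (idle → (EG ¬alarm))) = {Crit, Store, Req, Init, Recv, Busy, Send}
Ack ∉ Sat(EF (idle → (EG ¬alarm))) = {Crit, Store, Req, Init, Recv, Busy, Send}, so the formula does not hold at Ack.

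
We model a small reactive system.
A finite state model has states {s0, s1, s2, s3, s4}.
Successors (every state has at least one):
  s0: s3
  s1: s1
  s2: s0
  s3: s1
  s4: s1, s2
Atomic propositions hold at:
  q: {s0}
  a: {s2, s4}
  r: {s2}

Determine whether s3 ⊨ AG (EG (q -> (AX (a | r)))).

Sat(a | r) = {s2, s4}
Sat(AX (a | r)) = {s : every successor in {s2, s4}} = ∅
Sat(q -> (AX (a | r))) = {s1, s2, s3, s4}
EG (q -> (AX (a | r))): greatest fixpoint, start Z0 = {s1, s2, s3, s4}, keep only states in Sat with some successor in Z. Z1 = {s1, s3, s4}; fixed.
Sat(EG (q -> (AX (a | r)))) = {s1, s3, s4}
AG (EG (q -> (AX (a | r)))): greatest fixpoint, start Z0 = {s1, s3, s4}, keep only states in Sat with every successor in Z. Z1 = {s1, s3}; fixed.
Sat(AG (EG (q -> (AX (a | r))))) = {s1, s3}
s3 ∈ Sat(AG (EG (q -> (AX (a | r))))) = {s1, s3}, so the formula holds at s3.

Yes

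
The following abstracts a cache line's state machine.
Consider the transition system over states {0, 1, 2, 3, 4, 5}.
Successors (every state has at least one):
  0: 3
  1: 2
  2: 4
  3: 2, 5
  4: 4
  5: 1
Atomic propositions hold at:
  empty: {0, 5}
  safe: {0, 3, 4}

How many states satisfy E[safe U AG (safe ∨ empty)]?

Sat(safe ∨ empty) = {0, 3, 4, 5}
AG (safe ∨ empty): greatest fixpoint, start Z0 = {0, 3, 4, 5}, keep only states in Sat with every successor in Z. Z1 = {0, 4}; Z2 = {4}; fixed.
Sat(AG (safe ∨ empty)) = {4}
E[safe U AG (safe ∨ empty)]: least fixpoint, start Z0 = Sat(AG (safe ∨ empty)) = {4}, add states in Sat(safe) with some successor in Z. Already a fixed point.
Sat(E[safe U AG (safe ∨ empty)]) = {4}
|Sat(E[safe U AG (safe ∨ empty)])| = |{4}| = 1.

1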